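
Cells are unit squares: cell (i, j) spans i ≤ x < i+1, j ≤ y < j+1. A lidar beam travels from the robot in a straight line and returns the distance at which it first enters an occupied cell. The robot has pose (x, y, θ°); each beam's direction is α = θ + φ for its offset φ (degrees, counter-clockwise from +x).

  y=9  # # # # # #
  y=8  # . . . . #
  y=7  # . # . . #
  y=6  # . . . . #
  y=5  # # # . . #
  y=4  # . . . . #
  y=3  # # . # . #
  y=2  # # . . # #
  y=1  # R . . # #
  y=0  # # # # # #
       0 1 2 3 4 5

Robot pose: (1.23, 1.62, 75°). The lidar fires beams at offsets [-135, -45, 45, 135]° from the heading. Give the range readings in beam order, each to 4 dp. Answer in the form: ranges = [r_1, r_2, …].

ranges = [0.7159, 0.7600, 0.4388, 0.2656]

beam 1: φ=-135°, α=300°
  d=(0.5000,-0.8660)  start (1,1)  tX=1.5400 tY=0.7159  stride 1/|dx|=2.0000 1/|dy|=1.1547
    cross y-line → (1,0), t=0.7159 (wall)
  → r_1 = 0.7159
beam 2: φ=-45°, α=30°
  d=(0.8660,0.5000)  start (1,1)  tX=0.8891 tY=0.7600  stride 1/|dx|=1.1547 1/|dy|=2.0000
    cross y-line → (1,2), t=0.7600 (wall)
  → r_2 = 0.7600
beam 3: φ=45°, α=120°
  d=(-0.5000,0.8660)  start (1,1)  tX=0.4600 tY=0.4388  stride 1/|dx|=2.0000 1/|dy|=1.1547
    cross y-line → (1,2), t=0.4388 (wall)
  → r_3 = 0.4388
beam 4: φ=135°, α=210°
  d=(-0.8660,-0.5000)  start (1,1)  tX=0.2656 tY=1.2400  stride 1/|dx|=1.1547 1/|dy|=2.0000
    cross x-line → (0,1), t=0.2656 (wall)
  → r_4 = 0.2656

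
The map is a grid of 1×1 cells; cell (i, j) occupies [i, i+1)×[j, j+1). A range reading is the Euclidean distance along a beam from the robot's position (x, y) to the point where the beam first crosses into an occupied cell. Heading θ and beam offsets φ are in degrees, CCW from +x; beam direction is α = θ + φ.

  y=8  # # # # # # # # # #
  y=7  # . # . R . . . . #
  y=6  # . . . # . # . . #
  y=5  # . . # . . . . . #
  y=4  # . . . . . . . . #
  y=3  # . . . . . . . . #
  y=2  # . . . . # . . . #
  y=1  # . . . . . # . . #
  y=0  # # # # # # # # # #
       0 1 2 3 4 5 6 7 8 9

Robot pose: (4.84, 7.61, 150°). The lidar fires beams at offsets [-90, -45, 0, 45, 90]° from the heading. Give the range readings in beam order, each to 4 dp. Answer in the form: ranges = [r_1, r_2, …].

ranges = [0.4503, 0.4038, 0.7800, 1.9049, 0.7044]

beam 1: φ=-90°, α=60°
  dir = (cos 60°, sin 60°) = (0.5000, 0.8660); from cell (4,7)
  next x-line at t=0.3200, next y-line at t=0.4503; Δt_x=2.0000, Δt_y=1.1547
    x: enter (5,7) at t=0.3200
    y: enter (5,8) at t=0.4503 ← occupied
  → r_1 = 0.4503
beam 2: φ=-45°, α=105°
  dir = (cos 105°, sin 105°) = (-0.2588, 0.9659); from cell (4,7)
  next x-line at t=3.2455, next y-line at t=0.4038; Δt_x=3.8637, Δt_y=1.0353
    y: enter (4,8) at t=0.4038 ← occupied
  → r_2 = 0.4038
beam 3: φ=0°, α=150°
  dir = (cos 150°, sin 150°) = (-0.8660, 0.5000); from cell (4,7)
  next x-line at t=0.9699, next y-line at t=0.7800; Δt_x=1.1547, Δt_y=2.0000
    y: enter (4,8) at t=0.7800 ← occupied
  → r_3 = 0.7800
beam 4: φ=45°, α=195°
  dir = (cos 195°, sin 195°) = (-0.9659, -0.2588); from cell (4,7)
  next x-line at t=0.8696, next y-line at t=2.3569; Δt_x=1.0353, Δt_y=3.8637
    x: enter (3,7) at t=0.8696
    x: enter (2,7) at t=1.9049 ← occupied
  → r_4 = 1.9049
beam 5: φ=90°, α=240°
  dir = (cos 240°, sin 240°) = (-0.5000, -0.8660); from cell (4,7)
  next x-line at t=1.6800, next y-line at t=0.7044; Δt_x=2.0000, Δt_y=1.1547
    y: enter (4,6) at t=0.7044 ← occupied
  → r_5 = 0.7044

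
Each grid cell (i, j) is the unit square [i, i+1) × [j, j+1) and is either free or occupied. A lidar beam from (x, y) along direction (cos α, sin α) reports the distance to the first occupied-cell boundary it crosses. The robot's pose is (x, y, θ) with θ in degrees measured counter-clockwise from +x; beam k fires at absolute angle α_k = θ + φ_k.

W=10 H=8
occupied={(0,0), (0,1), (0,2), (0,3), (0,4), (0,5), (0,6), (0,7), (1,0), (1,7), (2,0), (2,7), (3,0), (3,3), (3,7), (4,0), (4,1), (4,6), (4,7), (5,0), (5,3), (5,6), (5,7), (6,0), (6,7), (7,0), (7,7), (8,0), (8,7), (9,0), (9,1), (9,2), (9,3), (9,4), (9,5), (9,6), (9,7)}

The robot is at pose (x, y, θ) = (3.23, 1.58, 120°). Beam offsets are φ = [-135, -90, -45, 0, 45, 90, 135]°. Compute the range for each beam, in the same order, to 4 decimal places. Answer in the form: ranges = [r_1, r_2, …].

beam 1: φ=-135°, α=345°
  dir = (cos 345°, sin 345°) = (0.9659, -0.2588); from cell (3,1)
  next x-line at t=0.7972, next y-line at t=2.2409; Δt_x=1.0353, Δt_y=3.8637
    x: enter (4,1) at t=0.7972 ← occupied
  → r_1 = 0.7972
beam 2: φ=-90°, α=30°
  dir = (cos 30°, sin 30°) = (0.8660, 0.5000); from cell (3,1)
  next x-line at t=0.8891, next y-line at t=0.8400; Δt_x=1.1547, Δt_y=2.0000
    y: enter (3,2) at t=0.8400
    x: enter (4,2) at t=0.8891
    x: enter (5,2) at t=2.0438
    y: enter (5,3) at t=2.8400 ← occupied
  → r_2 = 2.8400
beam 3: φ=-45°, α=75°
  dir = (cos 75°, sin 75°) = (0.2588, 0.9659); from cell (3,1)
  next x-line at t=2.9751, next y-line at t=0.4348; Δt_x=3.8637, Δt_y=1.0353
    y: enter (3,2) at t=0.4348
    y: enter (3,3) at t=1.4701 ← occupied
  → r_3 = 1.4701
beam 4: φ=0°, α=120°
  dir = (cos 120°, sin 120°) = (-0.5000, 0.8660); from cell (3,1)
  next x-line at t=0.4600, next y-line at t=0.4850; Δt_x=2.0000, Δt_y=1.1547
    x: enter (2,1) at t=0.4600
    y: enter (2,2) at t=0.4850
    y: enter (2,3) at t=1.6397
    x: enter (1,3) at t=2.4600
    y: enter (1,4) at t=2.7944
    y: enter (1,5) at t=3.9491
    x: enter (0,5) at t=4.4600 ← occupied
  → r_4 = 4.4600
beam 5: φ=45°, α=165°
  dir = (cos 165°, sin 165°) = (-0.9659, 0.2588); from cell (3,1)
  next x-line at t=0.2381, next y-line at t=1.6228; Δt_x=1.0353, Δt_y=3.8637
    x: enter (2,1) at t=0.2381
    x: enter (1,1) at t=1.2734
    y: enter (1,2) at t=1.6228
    x: enter (0,2) at t=2.3087 ← occupied
  → r_5 = 2.3087
beam 6: φ=90°, α=210°
  dir = (cos 210°, sin 210°) = (-0.8660, -0.5000); from cell (3,1)
  next x-line at t=0.2656, next y-line at t=1.1600; Δt_x=1.1547, Δt_y=2.0000
    x: enter (2,1) at t=0.2656
    y: enter (2,0) at t=1.1600 ← occupied
  → r_6 = 1.1600
beam 7: φ=135°, α=255°
  dir = (cos 255°, sin 255°) = (-0.2588, -0.9659); from cell (3,1)
  next x-line at t=0.8887, next y-line at t=0.6005; Δt_x=3.8637, Δt_y=1.0353
    y: enter (3,0) at t=0.6005 ← occupied
  → r_7 = 0.6005

ranges = [0.7972, 2.8400, 1.4701, 4.4600, 2.3087, 1.1600, 0.6005]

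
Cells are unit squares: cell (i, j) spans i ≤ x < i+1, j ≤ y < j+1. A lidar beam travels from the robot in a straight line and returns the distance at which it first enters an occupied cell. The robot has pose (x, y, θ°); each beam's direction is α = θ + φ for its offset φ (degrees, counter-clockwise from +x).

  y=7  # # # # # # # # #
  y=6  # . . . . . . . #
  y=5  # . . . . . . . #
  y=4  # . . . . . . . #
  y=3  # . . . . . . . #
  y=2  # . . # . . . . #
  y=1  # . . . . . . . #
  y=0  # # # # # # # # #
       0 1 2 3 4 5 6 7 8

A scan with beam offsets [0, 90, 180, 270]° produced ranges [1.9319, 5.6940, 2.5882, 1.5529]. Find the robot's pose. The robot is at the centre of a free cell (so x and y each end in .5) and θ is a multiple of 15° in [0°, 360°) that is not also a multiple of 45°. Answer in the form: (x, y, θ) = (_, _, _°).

(x, y, θ) = (2.5, 4.5, 285°)

Candidates: 41 free-cell centres × 16 headings = 656 poses. Raycast each; keep the one whose scan matches to 4 dp.
  (1.5, 6.5, 105°): beam 1 = 0.5176 ≠ 1.9319 ✗
  (7.5, 5.5, 165°): beam 1 = 5.7956 ≠ 1.9319 ✗
  (6.5, 3.5, 240°): beam 1 = 2.8868 ≠ 1.9319 ✗
  (6.5, 5.5, 195°): beam 1 = 5.6940 ≠ 1.9319 ✗
  …
  (2.5, 4.5, 285°): r_1=1.9319, r_2=5.6940, r_3=2.5882, r_4=1.5529 — all match ✓
No second candidate reproduces the full scan.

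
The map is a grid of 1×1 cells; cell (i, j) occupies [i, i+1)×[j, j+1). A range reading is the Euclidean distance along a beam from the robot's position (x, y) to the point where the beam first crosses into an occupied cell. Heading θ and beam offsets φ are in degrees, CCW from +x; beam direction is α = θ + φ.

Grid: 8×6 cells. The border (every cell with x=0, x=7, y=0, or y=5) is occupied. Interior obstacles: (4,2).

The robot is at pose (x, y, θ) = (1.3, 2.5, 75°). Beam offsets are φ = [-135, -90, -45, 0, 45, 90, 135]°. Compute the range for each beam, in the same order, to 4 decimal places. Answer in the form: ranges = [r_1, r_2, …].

beam 1: φ=-135°, α=300°
  dir = (cos 300°, sin 300°) = (0.5000, -0.8660); from cell (1,2)
  next x-line at t=1.4000, next y-line at t=0.5774; Δt_x=2.0000, Δt_y=1.1547
    y: enter (1,1) at t=0.5774
    x: enter (2,1) at t=1.4000
    y: enter (2,0) at t=1.7321 ← occupied
  → r_1 = 1.7321
beam 2: φ=-90°, α=345°
  dir = (cos 345°, sin 345°) = (0.9659, -0.2588); from cell (1,2)
  next x-line at t=0.7247, next y-line at t=1.9319; Δt_x=1.0353, Δt_y=3.8637
    x: enter (2,2) at t=0.7247
    x: enter (3,2) at t=1.7600
    y: enter (3,1) at t=1.9319
    x: enter (4,1) at t=2.7952
    x: enter (5,1) at t=3.8305
    x: enter (6,1) at t=4.8658
    y: enter (6,0) at t=5.7956 ← occupied
  → r_2 = 5.7956
beam 3: φ=-45°, α=30°
  dir = (cos 30°, sin 30°) = (0.8660, 0.5000); from cell (1,2)
  next x-line at t=0.8083, next y-line at t=1.0000; Δt_x=1.1547, Δt_y=2.0000
    x: enter (2,2) at t=0.8083
    y: enter (2,3) at t=1.0000
    x: enter (3,3) at t=1.9630
    y: enter (3,4) at t=3.0000
    x: enter (4,4) at t=3.1177
    x: enter (5,4) at t=4.2724
    y: enter (5,5) at t=5.0000 ← occupied
  → r_3 = 5.0000
beam 4: φ=0°, α=75°
  dir = (cos 75°, sin 75°) = (0.2588, 0.9659); from cell (1,2)
  next x-line at t=2.7046, next y-line at t=0.5176; Δt_x=3.8637, Δt_y=1.0353
    y: enter (1,3) at t=0.5176
    y: enter (1,4) at t=1.5529
    y: enter (1,5) at t=2.5882 ← occupied
  → r_4 = 2.5882
beam 5: φ=45°, α=120°
  dir = (cos 120°, sin 120°) = (-0.5000, 0.8660); from cell (1,2)
  next x-line at t=0.6000, next y-line at t=0.5774; Δt_x=2.0000, Δt_y=1.1547
    y: enter (1,3) at t=0.5774
    x: enter (0,3) at t=0.6000 ← occupied
  → r_5 = 0.6000
beam 6: φ=90°, α=165°
  dir = (cos 165°, sin 165°) = (-0.9659, 0.2588); from cell (1,2)
  next x-line at t=0.3106, next y-line at t=1.9319; Δt_x=1.0353, Δt_y=3.8637
    x: enter (0,2) at t=0.3106 ← occupied
  → r_6 = 0.3106
beam 7: φ=135°, α=210°
  dir = (cos 210°, sin 210°) = (-0.8660, -0.5000); from cell (1,2)
  next x-line at t=0.3464, next y-line at t=1.0000; Δt_x=1.1547, Δt_y=2.0000
    x: enter (0,2) at t=0.3464 ← occupied
  → r_7 = 0.3464

ranges = [1.7321, 5.7956, 5.0000, 2.5882, 0.6000, 0.3106, 0.3464]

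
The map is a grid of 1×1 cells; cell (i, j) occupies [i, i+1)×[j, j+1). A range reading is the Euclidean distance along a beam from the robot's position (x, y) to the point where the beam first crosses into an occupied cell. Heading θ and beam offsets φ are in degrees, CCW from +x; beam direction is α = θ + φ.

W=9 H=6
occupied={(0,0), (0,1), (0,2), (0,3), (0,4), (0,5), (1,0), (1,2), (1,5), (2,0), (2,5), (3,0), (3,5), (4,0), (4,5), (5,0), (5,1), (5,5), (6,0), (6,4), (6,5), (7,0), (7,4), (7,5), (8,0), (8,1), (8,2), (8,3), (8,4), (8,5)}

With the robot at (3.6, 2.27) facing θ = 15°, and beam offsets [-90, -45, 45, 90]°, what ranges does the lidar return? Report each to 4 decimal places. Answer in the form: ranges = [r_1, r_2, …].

beam 1: φ=-90°, α=285°
  direction (0.2588, -0.9659); cell (3,2); t to first gridline: x 1.5455, y 0.2795 (then +3.8637 / +1.0353)
    (3,1) via y @ 0.2795
    (3,0) via y @ 1.3148  # hit
  → r_1 = 1.3148
beam 2: φ=-45°, α=330°
  direction (0.8660, -0.5000); cell (3,2); t to first gridline: x 0.4619, y 0.5400 (then +1.1547 / +2.0000)
    (4,2) via x @ 0.4619
    (4,1) via y @ 0.5400
    (5,1) via x @ 1.6166  # hit
  → r_2 = 1.6166
beam 3: φ=45°, α=60°
  direction (0.5000, 0.8660); cell (3,2); t to first gridline: x 0.8000, y 0.8429 (then +2.0000 / +1.1547)
    (4,2) via x @ 0.8000
    (4,3) via y @ 0.8429
    (4,4) via y @ 1.9976
    (5,4) via x @ 2.8000
    (5,5) via y @ 3.1523  # hit
  → r_3 = 3.1523
beam 4: φ=90°, α=105°
  direction (-0.2588, 0.9659); cell (3,2); t to first gridline: x 2.3182, y 0.7558 (then +3.8637 / +1.0353)
    (3,3) via y @ 0.7558
    (3,4) via y @ 1.7910
    (2,4) via x @ 2.3182
    (2,5) via y @ 2.8263  # hit
  → r_4 = 2.8263

ranges = [1.3148, 1.6166, 3.1523, 2.8263]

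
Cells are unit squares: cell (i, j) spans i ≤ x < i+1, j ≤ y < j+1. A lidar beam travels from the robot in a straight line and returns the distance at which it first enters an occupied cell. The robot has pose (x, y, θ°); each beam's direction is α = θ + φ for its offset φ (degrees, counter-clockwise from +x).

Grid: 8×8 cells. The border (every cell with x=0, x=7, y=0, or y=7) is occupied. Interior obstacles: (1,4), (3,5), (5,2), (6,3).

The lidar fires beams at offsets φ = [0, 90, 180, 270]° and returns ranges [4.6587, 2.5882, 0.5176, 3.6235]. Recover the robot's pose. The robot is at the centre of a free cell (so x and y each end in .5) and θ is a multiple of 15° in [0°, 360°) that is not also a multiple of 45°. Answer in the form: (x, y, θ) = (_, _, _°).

Candidates: 32 free-cell centres × 16 headings = 512 poses. Raycast each; keep the one whose scan matches to 4 dp.
  (3.5, 2.5, 345°): beam 1 = 1.5529 ≠ 4.6587 ✗
  (4.5, 6.5, 105°): beam 1 = 0.5176 ≠ 4.6587 ✗
  (5.5, 5.5, 150°): beam 1 = 3.0000 ≠ 4.6587 ✗
  …
  (2.5, 4.5, 15°): r_1=4.6587, r_2=2.5882, r_3=0.5176, r_4=3.6235 — all match ✓
No second candidate reproduces the full scan.

(x, y, θ) = (2.5, 4.5, 15°)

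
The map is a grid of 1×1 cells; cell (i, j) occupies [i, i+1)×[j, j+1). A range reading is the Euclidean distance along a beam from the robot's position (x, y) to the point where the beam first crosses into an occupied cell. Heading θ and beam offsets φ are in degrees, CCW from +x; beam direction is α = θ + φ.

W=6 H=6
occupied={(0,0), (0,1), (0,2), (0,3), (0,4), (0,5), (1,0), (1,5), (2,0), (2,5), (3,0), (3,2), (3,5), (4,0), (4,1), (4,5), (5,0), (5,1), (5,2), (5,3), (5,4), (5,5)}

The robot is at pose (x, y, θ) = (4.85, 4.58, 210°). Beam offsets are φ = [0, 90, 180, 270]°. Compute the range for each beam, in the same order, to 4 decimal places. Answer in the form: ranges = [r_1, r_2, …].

beam 1: φ=0°, α=210°
  dir = (cos 210°, sin 210°) = (-0.8660, -0.5000); from cell (4,4)
  next x-line at t=0.9815, next y-line at t=1.1600; Δt_x=1.1547, Δt_y=2.0000
    x: enter (3,4) at t=0.9815
    y: enter (3,3) at t=1.1600
    x: enter (2,3) at t=2.1362
    y: enter (2,2) at t=3.1600
    x: enter (1,2) at t=3.2909
    x: enter (0,2) at t=4.4456 ← occupied
  → r_1 = 4.4456
beam 2: φ=90°, α=300°
  dir = (cos 300°, sin 300°) = (0.5000, -0.8660); from cell (4,4)
  next x-line at t=0.3000, next y-line at t=0.6697; Δt_x=2.0000, Δt_y=1.1547
    x: enter (5,4) at t=0.3000 ← occupied
  → r_2 = 0.3000
beam 3: φ=180°, α=30°
  dir = (cos 30°, sin 30°) = (0.8660, 0.5000); from cell (4,4)
  next x-line at t=0.1732, next y-line at t=0.8400; Δt_x=1.1547, Δt_y=2.0000
    x: enter (5,4) at t=0.1732 ← occupied
  → r_3 = 0.1732
beam 4: φ=270°, α=120°
  dir = (cos 120°, sin 120°) = (-0.5000, 0.8660); from cell (4,4)
  next x-line at t=1.7000, next y-line at t=0.4850; Δt_x=2.0000, Δt_y=1.1547
    y: enter (4,5) at t=0.4850 ← occupied
  → r_4 = 0.4850

ranges = [4.4456, 0.3000, 0.1732, 0.4850]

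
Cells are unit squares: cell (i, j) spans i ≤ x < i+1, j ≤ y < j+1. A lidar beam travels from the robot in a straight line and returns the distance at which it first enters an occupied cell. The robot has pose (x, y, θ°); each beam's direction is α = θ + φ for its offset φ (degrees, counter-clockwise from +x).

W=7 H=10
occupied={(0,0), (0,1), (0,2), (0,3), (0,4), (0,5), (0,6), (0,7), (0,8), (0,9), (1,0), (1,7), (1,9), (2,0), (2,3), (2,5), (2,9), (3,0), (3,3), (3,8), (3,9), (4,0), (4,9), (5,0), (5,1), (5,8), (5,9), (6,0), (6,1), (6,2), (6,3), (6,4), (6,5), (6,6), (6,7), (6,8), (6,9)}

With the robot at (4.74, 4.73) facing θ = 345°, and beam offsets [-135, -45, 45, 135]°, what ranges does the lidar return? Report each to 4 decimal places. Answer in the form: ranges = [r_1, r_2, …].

beam 1: φ=-135°, α=210°
  d=(-0.8660,-0.5000)  start (4,4)  tX=0.8545 tY=1.4600  stride 1/|dx|=1.1547 1/|dy|=2.0000
    cross x-line → (3,4), t=0.8545
    cross y-line → (3,3), t=1.4600 (wall)
  → r_1 = 1.4600
beam 2: φ=-45°, α=300°
  d=(0.5000,-0.8660)  start (4,4)  tX=0.5200 tY=0.8429  stride 1/|dx|=2.0000 1/|dy|=1.1547
    cross x-line → (5,4), t=0.5200
    cross y-line → (5,3), t=0.8429
    cross y-line → (5,2), t=1.9976
    cross x-line → (6,2), t=2.5200 (wall)
  → r_2 = 2.5200
beam 3: φ=45°, α=30°
  d=(0.8660,0.5000)  start (4,4)  tX=0.3002 tY=0.5400  stride 1/|dx|=1.1547 1/|dy|=2.0000
    cross x-line → (5,4), t=0.3002
    cross y-line → (5,5), t=0.5400
    cross x-line → (6,5), t=1.4549 (wall)
  → r_3 = 1.4549
beam 4: φ=135°, α=120°
  d=(-0.5000,0.8660)  start (4,4)  tX=1.4800 tY=0.3118  stride 1/|dx|=2.0000 1/|dy|=1.1547
    cross y-line → (4,5), t=0.3118
    cross y-line → (4,6), t=1.4665
    cross x-line → (3,6), t=1.4800
    cross y-line → (3,7), t=2.6212
    cross x-line → (2,7), t=3.4800
    cross y-line → (2,8), t=3.7759
    cross y-line → (2,9), t=4.9306 (wall)
  → r_4 = 4.9306

ranges = [1.4600, 2.5200, 1.4549, 4.9306]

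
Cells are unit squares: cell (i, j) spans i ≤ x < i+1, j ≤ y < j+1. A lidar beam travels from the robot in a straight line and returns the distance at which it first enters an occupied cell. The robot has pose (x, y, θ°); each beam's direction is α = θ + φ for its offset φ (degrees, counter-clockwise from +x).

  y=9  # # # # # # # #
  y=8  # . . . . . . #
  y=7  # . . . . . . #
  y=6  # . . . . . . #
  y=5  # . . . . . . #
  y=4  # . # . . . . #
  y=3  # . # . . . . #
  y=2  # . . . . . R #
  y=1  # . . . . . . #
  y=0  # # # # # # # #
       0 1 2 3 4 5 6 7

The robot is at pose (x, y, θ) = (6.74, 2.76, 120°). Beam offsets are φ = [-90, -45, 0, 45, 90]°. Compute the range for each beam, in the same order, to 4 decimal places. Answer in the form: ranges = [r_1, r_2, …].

beam 1: φ=-90°, α=30°
  cosα=0.8660 sinα=0.5000 | (6,2) | tMaxX 0.3002 tMaxY 0.4800 | tΔX 1.1547 tΔY 2.0000
    t=0.3002 [x] (7,2) — stop
  → r_1 = 0.3002
beam 2: φ=-45°, α=75°
  cosα=0.2588 sinα=0.9659 | (6,2) | tMaxX 1.0046 tMaxY 0.2485 | tΔX 3.8637 tΔY 1.0353
    t=0.2485 [y] (6,3)
    t=1.0046 [x] (7,3) — stop
  → r_2 = 1.0046
beam 3: φ=0°, α=120°
  cosα=-0.5000 sinα=0.8660 | (6,2) | tMaxX 1.4800 tMaxY 0.2771 | tΔX 2.0000 tΔY 1.1547
    t=0.2771 [y] (6,3)
    t=1.4318 [y] (6,4)
    t=1.4800 [x] (5,4)
    t=2.5865 [y] (5,5)
    t=3.4800 [x] (4,5)
    t=3.7412 [y] (4,6)
    t=4.8959 [y] (4,7)
    t=5.4800 [x] (3,7)
    t=6.0506 [y] (3,8)
    t=7.2053 [y] (3,9) — stop
  → r_3 = 7.2053
beam 4: φ=45°, α=165°
  cosα=-0.9659 sinα=0.2588 | (6,2) | tMaxX 0.7661 tMaxY 0.9273 | tΔX 1.0353 tΔY 3.8637
    t=0.7661 [x] (5,2)
    t=0.9273 [y] (5,3)
    t=1.8014 [x] (4,3)
    t=2.8367 [x] (3,3)
    t=3.8719 [x] (2,3) — stop
  → r_4 = 3.8719
beam 5: φ=90°, α=210°
  cosα=-0.8660 sinα=-0.5000 | (6,2) | tMaxX 0.8545 tMaxY 1.5200 | tΔX 1.1547 tΔY 2.0000
    t=0.8545 [x] (5,2)
    t=1.5200 [y] (5,1)
    t=2.0092 [x] (4,1)
    t=3.1639 [x] (3,1)
    t=3.5200 [y] (3,0) — stop
  → r_5 = 3.5200

ranges = [0.3002, 1.0046, 7.2053, 3.8719, 3.5200]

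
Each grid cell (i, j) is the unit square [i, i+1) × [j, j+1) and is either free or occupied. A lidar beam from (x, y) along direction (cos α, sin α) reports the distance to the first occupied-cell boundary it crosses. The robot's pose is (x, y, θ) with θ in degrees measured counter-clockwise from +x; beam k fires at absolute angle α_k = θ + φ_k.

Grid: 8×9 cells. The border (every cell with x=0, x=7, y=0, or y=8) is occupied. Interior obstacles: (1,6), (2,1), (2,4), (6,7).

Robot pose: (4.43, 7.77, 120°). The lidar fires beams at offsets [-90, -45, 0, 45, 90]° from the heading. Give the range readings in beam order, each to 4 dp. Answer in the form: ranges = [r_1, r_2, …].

ranges = [0.4600, 0.2381, 0.2656, 0.8887, 2.8059]

beam 1: φ=-90°, α=30°
  cosα=0.8660 sinα=0.5000 | (4,7) | tMaxX 0.6582 tMaxY 0.4600 | tΔX 1.1547 tΔY 2.0000
    t=0.4600 [y] (4,8) — stop
  → r_1 = 0.4600
beam 2: φ=-45°, α=75°
  cosα=0.2588 sinα=0.9659 | (4,7) | tMaxX 2.2023 tMaxY 0.2381 | tΔX 3.8637 tΔY 1.0353
    t=0.2381 [y] (4,8) — stop
  → r_2 = 0.2381
beam 3: φ=0°, α=120°
  cosα=-0.5000 sinα=0.8660 | (4,7) | tMaxX 0.8600 tMaxY 0.2656 | tΔX 2.0000 tΔY 1.1547
    t=0.2656 [y] (4,8) — stop
  → r_3 = 0.2656
beam 4: φ=45°, α=165°
  cosα=-0.9659 sinα=0.2588 | (4,7) | tMaxX 0.4452 tMaxY 0.8887 | tΔX 1.0353 tΔY 3.8637
    t=0.4452 [x] (3,7)
    t=0.8887 [y] (3,8) — stop
  → r_4 = 0.8887
beam 5: φ=90°, α=210°
  cosα=-0.8660 sinα=-0.5000 | (4,7) | tMaxX 0.4965 tMaxY 1.5400 | tΔX 1.1547 tΔY 2.0000
    t=0.4965 [x] (3,7)
    t=1.5400 [y] (3,6)
    t=1.6512 [x] (2,6)
    t=2.8059 [x] (1,6) — stop
  → r_5 = 2.8059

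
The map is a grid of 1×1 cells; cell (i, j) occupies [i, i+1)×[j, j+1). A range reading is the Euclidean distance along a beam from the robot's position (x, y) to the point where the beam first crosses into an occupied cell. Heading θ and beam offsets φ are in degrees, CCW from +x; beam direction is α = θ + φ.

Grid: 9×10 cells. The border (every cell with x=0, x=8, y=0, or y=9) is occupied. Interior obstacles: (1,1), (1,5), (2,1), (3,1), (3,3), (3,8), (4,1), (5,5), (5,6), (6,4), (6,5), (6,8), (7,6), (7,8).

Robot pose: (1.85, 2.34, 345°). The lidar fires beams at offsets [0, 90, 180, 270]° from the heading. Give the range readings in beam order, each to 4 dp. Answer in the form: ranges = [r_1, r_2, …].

ranges = [1.3137, 5.8597, 0.8800, 0.3520]

beam 1: φ=0°, α=345°
  dir = (cos 345°, sin 345°) = (0.9659, -0.2588); from cell (1,2)
  next x-line at t=0.1553, next y-line at t=1.3137; Δt_x=1.0353, Δt_y=3.8637
    x: enter (2,2) at t=0.1553
    x: enter (3,2) at t=1.1906
    y: enter (3,1) at t=1.3137 ← occupied
  → r_1 = 1.3137
beam 2: φ=90°, α=75°
  dir = (cos 75°, sin 75°) = (0.2588, 0.9659); from cell (1,2)
  next x-line at t=0.5796, next y-line at t=0.6833; Δt_x=3.8637, Δt_y=1.0353
    x: enter (2,2) at t=0.5796
    y: enter (2,3) at t=0.6833
    y: enter (2,4) at t=1.7186
    y: enter (2,5) at t=2.7538
    y: enter (2,6) at t=3.7891
    x: enter (3,6) at t=4.4433
    y: enter (3,7) at t=4.8244
    y: enter (3,8) at t=5.8597 ← occupied
  → r_2 = 5.8597
beam 3: φ=180°, α=165°
  dir = (cos 165°, sin 165°) = (-0.9659, 0.2588); from cell (1,2)
  next x-line at t=0.8800, next y-line at t=2.5500; Δt_x=1.0353, Δt_y=3.8637
    x: enter (0,2) at t=0.8800 ← occupied
  → r_3 = 0.8800
beam 4: φ=270°, α=255°
  dir = (cos 255°, sin 255°) = (-0.2588, -0.9659); from cell (1,2)
  next x-line at t=3.2841, next y-line at t=0.3520; Δt_x=3.8637, Δt_y=1.0353
    y: enter (1,1) at t=0.3520 ← occupied
  → r_4 = 0.3520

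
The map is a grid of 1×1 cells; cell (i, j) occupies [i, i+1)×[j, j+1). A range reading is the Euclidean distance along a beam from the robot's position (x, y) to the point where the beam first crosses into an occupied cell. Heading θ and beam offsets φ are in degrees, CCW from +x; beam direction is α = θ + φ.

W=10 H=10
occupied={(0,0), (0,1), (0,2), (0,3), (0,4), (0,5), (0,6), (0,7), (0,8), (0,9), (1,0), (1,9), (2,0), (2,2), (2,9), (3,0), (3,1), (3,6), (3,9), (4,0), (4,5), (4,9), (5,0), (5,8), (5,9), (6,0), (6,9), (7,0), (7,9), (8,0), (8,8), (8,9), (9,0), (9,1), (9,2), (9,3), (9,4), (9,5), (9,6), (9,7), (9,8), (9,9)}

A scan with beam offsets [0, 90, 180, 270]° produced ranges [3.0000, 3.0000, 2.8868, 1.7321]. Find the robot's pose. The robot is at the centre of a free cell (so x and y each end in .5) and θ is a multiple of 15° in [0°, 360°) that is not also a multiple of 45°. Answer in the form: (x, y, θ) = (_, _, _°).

(x, y, θ) = (7.5, 3.5, 60°)

Enumerate (i+0.5, j+0.5, θ) over the 58 free cells and 16 admissible headings. For each, cast all 4 beams and compare to the given ranges.
  (8.5, 5.5, 105°): beam 1 = 3.6235 ≠ 3.0000 ✗
  (6.5, 3.5, 285°): beam 1 = 2.5882 ≠ 3.0000 ✗
  (4.5, 3.5, 210°): beam 1 = 1.7321 ≠ 3.0000 ✗
  …
  (7.5, 3.5, 60°): r_1=3.0000, r_2=3.0000, r_3=2.8868, r_4=1.7321 — all match ✓
Only this pose fits every beam.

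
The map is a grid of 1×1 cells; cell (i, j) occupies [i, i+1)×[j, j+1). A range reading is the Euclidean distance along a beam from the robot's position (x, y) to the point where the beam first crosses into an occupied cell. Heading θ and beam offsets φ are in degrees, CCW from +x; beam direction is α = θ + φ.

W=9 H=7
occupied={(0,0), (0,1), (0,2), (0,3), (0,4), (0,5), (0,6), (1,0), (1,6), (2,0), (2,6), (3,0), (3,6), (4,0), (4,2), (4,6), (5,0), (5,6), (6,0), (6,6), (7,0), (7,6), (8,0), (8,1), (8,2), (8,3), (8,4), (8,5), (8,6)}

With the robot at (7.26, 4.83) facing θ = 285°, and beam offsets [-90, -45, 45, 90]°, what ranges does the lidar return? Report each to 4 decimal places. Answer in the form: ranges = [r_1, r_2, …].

beam 1: φ=-90°, α=195°
  dir = (cos 195°, sin 195°) = (-0.9659, -0.2588); from cell (7,4)
  next x-line at t=0.2692, next y-line at t=3.2069; Δt_x=1.0353, Δt_y=3.8637
    x: enter (6,4) at t=0.2692
    x: enter (5,4) at t=1.3044
    x: enter (4,4) at t=2.3397
    y: enter (4,3) at t=3.2069
    x: enter (3,3) at t=3.3750
    x: enter (2,3) at t=4.4103
    x: enter (1,3) at t=5.4456
    x: enter (0,3) at t=6.4808 ← occupied
  → r_1 = 6.4808
beam 2: φ=-45°, α=240°
  dir = (cos 240°, sin 240°) = (-0.5000, -0.8660); from cell (7,4)
  next x-line at t=0.5200, next y-line at t=0.9584; Δt_x=2.0000, Δt_y=1.1547
    x: enter (6,4) at t=0.5200
    y: enter (6,3) at t=0.9584
    y: enter (6,2) at t=2.1131
    x: enter (5,2) at t=2.5200
    y: enter (5,1) at t=3.2678
    y: enter (5,0) at t=4.4225 ← occupied
  → r_2 = 4.4225
beam 3: φ=45°, α=330°
  dir = (cos 330°, sin 330°) = (0.8660, -0.5000); from cell (7,4)
  next x-line at t=0.8545, next y-line at t=1.6600; Δt_x=1.1547, Δt_y=2.0000
    x: enter (8,4) at t=0.8545 ← occupied
  → r_3 = 0.8545
beam 4: φ=90°, α=15°
  dir = (cos 15°, sin 15°) = (0.9659, 0.2588); from cell (7,4)
  next x-line at t=0.7661, next y-line at t=0.6568; Δt_x=1.0353, Δt_y=3.8637
    y: enter (7,5) at t=0.6568
    x: enter (8,5) at t=0.7661 ← occupied
  → r_4 = 0.7661

ranges = [6.4808, 4.4225, 0.8545, 0.7661]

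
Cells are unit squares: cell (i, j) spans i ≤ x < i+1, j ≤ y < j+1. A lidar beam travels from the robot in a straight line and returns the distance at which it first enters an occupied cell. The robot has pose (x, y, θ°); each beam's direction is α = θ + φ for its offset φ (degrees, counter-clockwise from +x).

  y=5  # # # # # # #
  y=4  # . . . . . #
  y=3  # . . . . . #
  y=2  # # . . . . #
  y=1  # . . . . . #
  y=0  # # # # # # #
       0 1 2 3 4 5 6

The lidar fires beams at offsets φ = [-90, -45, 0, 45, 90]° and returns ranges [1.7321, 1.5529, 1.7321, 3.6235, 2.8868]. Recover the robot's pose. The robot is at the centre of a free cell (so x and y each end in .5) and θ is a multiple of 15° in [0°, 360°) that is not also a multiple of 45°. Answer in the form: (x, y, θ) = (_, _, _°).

Enumerate (i+0.5, j+0.5, θ) over the 19 free cells and 16 admissible headings. For each, cast all 5 beams and compare to the given ranges.
  (2.5, 1.5, 165°): beam 1 = 3.6235 ≠ 1.7321 ✗
  (5.5, 2.5, 195°): beam 1 = 2.5882 ≠ 1.7321 ✗
  (5.5, 1.5, 75°): beam 1 = 0.5176 ≠ 1.7321 ✗
  (3.5, 1.5, 60°): beam 1 = 1.0000 ≠ 1.7321 ✗
  …
  (4.5, 3.5, 120°): r_1=1.7321, r_2=1.5529, r_3=1.7321, r_4=3.6235, r_5=2.8868 — all match ✓
Unique over the lattice → pose = (4.5, 3.5, 120°).

(x, y, θ) = (4.5, 3.5, 120°)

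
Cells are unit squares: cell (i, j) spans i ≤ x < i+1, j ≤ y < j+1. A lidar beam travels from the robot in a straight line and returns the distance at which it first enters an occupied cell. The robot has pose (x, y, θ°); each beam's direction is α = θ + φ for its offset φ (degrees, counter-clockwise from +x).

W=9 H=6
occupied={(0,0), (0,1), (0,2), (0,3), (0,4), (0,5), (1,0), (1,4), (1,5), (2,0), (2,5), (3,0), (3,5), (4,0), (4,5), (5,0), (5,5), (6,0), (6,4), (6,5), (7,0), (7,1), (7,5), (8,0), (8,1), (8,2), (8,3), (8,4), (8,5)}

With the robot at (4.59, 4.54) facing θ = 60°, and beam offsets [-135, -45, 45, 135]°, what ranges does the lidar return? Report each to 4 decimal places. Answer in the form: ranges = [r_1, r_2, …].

ranges = [3.6649, 1.4597, 0.4762, 3.7166]

beam 1: φ=-135°, α=285°
  direction (0.2588, -0.9659); cell (4,4); t to first gridline: x 1.5841, y 0.5590 (then +3.8637 / +1.0353)
    (4,3) via y @ 0.5590
    (5,3) via x @ 1.5841
    (5,2) via y @ 1.5943
    (5,1) via y @ 2.6296
    (5,0) via y @ 3.6649  # hit
  → r_1 = 3.6649
beam 2: φ=-45°, α=15°
  direction (0.9659, 0.2588); cell (4,4); t to first gridline: x 0.4245, y 1.7773 (then +1.0353 / +3.8637)
    (5,4) via x @ 0.4245
    (6,4) via x @ 1.4597  # hit
  → r_2 = 1.4597
beam 3: φ=45°, α=105°
  direction (-0.2588, 0.9659); cell (4,4); t to first gridline: x 2.2796, y 0.4762 (then +3.8637 / +1.0353)
    (4,5) via y @ 0.4762  # hit
  → r_3 = 0.4762
beam 4: φ=135°, α=195°
  direction (-0.9659, -0.2588); cell (4,4); t to first gridline: x 0.6108, y 2.0864 (then +1.0353 / +3.8637)
    (3,4) via x @ 0.6108
    (2,4) via x @ 1.6461
    (2,3) via y @ 2.0864
    (1,3) via x @ 2.6814
    (0,3) via x @ 3.7166  # hit
  → r_4 = 3.7166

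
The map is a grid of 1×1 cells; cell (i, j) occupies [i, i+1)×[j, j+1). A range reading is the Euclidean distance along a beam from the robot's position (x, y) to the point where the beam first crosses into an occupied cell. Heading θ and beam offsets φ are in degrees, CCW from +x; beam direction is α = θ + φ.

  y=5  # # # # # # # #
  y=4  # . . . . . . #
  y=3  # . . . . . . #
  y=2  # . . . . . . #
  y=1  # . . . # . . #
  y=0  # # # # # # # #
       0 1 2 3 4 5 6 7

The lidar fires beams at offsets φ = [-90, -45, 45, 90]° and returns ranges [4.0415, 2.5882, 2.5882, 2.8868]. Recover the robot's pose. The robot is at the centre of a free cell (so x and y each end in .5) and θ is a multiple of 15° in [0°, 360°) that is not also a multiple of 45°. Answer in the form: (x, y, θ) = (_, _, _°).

(x, y, θ) = (3.5, 2.5, 120°)

Candidates: 23 free-cell centres × 16 headings = 368 poses. Raycast each; keep the one whose scan matches to 4 dp.
  (2.5, 1.5, 240°): beam 1 = 1.7321 ≠ 4.0415 ✗
  (6.5, 4.5, 330°): beam 1 = 3.0000 ≠ 4.0415 ✗
  (2.5, 2.5, 150°): beam 1 = 2.8868 ≠ 4.0415 ✗
  (5.5, 1.5, 150°): beam 1 = 3.0000 ≠ 4.0415 ✗
  …
  (3.5, 2.5, 120°): r_1=4.0415, r_2=2.5882, r_3=2.5882, r_4=2.8868 — all match ✓
Only this pose fits every beam.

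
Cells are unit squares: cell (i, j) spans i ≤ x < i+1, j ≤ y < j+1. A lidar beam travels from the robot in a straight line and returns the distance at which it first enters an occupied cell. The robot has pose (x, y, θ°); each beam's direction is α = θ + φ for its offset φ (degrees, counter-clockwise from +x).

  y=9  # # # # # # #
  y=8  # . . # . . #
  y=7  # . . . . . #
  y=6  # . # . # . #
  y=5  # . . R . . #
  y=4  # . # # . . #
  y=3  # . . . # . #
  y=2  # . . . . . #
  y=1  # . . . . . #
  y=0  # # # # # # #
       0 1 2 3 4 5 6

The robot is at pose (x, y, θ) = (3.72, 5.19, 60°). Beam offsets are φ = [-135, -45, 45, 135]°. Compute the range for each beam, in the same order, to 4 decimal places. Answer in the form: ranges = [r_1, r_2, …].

ranges = [0.1967, 2.3604, 3.9444, 0.7341]

beam 1: φ=-135°, α=285°
  dir = (cos 285°, sin 285°) = (0.2588, -0.9659); from cell (3,5)
  next x-line at t=1.0818, next y-line at t=0.1967; Δt_x=3.8637, Δt_y=1.0353
    y: enter (3,4) at t=0.1967 ← occupied
  → r_1 = 0.1967
beam 2: φ=-45°, α=15°
  dir = (cos 15°, sin 15°) = (0.9659, 0.2588); from cell (3,5)
  next x-line at t=0.2899, next y-line at t=3.1296; Δt_x=1.0353, Δt_y=3.8637
    x: enter (4,5) at t=0.2899
    x: enter (5,5) at t=1.3252
    x: enter (6,5) at t=2.3604 ← occupied
  → r_2 = 2.3604
beam 3: φ=45°, α=105°
  dir = (cos 105°, sin 105°) = (-0.2588, 0.9659); from cell (3,5)
  next x-line at t=2.7819, next y-line at t=0.8386; Δt_x=3.8637, Δt_y=1.0353
    y: enter (3,6) at t=0.8386
    y: enter (3,7) at t=1.8738
    x: enter (2,7) at t=2.7819
    y: enter (2,8) at t=2.9091
    y: enter (2,9) at t=3.9444 ← occupied
  → r_3 = 3.9444
beam 4: φ=135°, α=195°
  dir = (cos 195°, sin 195°) = (-0.9659, -0.2588); from cell (3,5)
  next x-line at t=0.7454, next y-line at t=0.7341; Δt_x=1.0353, Δt_y=3.8637
    y: enter (3,4) at t=0.7341 ← occupied
  → r_4 = 0.7341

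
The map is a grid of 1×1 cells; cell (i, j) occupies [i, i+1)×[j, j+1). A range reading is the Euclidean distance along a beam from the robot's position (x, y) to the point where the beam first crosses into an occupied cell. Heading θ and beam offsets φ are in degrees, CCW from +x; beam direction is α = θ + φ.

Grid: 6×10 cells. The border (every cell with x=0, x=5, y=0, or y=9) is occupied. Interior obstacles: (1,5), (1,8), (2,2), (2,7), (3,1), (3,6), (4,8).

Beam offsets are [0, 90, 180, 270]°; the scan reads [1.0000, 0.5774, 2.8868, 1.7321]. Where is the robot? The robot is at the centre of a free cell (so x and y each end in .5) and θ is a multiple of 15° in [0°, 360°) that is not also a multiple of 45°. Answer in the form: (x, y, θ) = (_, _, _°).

(x, y, θ) = (4.5, 3.5, 300°)

Enumerate (i+0.5, j+0.5, θ) over the 25 free cells and 16 admissible headings. For each, cast all 4 beams and compare to the given ranges.
  (4.5, 2.5, 15°): beam 1 = 0.5176 ≠ 1.0000 ✗
  (4.5, 4.5, 210°): beam 1 = 4.0415 ≠ 1.0000 ✗
  (2.5, 5.5, 30°): beam 2 = 2.8868 ≠ 0.5774 ✗
  (1.5, 4.5, 300°): beam 1 = 1.7321 ≠ 1.0000 ✗
  …
  (4.5, 3.5, 300°): r_1=1.0000, r_2=0.5774, r_3=2.8868, r_4=1.7321 — all match ✓
No second candidate reproduces the full scan.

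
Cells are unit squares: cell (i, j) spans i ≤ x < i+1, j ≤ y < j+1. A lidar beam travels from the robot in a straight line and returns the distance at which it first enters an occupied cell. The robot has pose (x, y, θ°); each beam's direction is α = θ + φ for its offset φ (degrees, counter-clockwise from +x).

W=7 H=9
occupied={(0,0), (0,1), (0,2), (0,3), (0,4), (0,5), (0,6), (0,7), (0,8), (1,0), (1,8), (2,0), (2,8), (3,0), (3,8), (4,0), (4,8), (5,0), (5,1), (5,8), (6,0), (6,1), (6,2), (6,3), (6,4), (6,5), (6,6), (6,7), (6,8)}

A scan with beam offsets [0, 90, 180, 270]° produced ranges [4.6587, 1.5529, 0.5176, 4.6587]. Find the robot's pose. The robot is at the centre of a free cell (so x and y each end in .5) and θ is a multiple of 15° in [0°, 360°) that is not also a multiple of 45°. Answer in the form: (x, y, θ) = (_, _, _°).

(x, y, θ) = (5.5, 3.5, 195°)

Enumerate (i+0.5, j+0.5, θ) over the 34 free cells and 16 admissible headings. For each, cast all 4 beams and compare to the given ranges.
  (2.5, 5.5, 255°): beam 2 = 3.6235 ≠ 1.5529 ✗
  (3.5, 2.5, 30°): beam 1 = 2.8868 ≠ 4.6587 ✗
  (1.5, 7.5, 300°): beam 1 = 7.0000 ≠ 4.6587 ✗
  (4.5, 6.5, 15°): beam 1 = 1.5529 ≠ 4.6587 ✗
  …
  (5.5, 3.5, 195°): r_1=4.6587, r_2=1.5529, r_3=0.5176, r_4=4.6587 — all match ✓
No second candidate reproduces the full scan.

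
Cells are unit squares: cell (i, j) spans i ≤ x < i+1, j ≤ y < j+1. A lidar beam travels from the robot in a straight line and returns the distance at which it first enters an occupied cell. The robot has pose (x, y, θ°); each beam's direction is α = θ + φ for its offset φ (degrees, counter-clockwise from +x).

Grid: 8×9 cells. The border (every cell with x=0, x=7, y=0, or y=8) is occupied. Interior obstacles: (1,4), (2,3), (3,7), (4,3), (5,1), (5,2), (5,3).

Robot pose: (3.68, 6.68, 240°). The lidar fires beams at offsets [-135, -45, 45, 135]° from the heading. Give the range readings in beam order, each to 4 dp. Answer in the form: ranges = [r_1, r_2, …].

ranges = [0.3313, 2.7745, 2.7745, 3.4371]

beam 1: φ=-135°, α=105°
  cosα=-0.2588 sinα=0.9659 | (3,6) | tMaxX 2.6273 tMaxY 0.3313 | tΔX 3.8637 tΔY 1.0353
    t=0.3313 [y] (3,7) — stop
  → r_1 = 0.3313
beam 2: φ=-45°, α=195°
  cosα=-0.9659 sinα=-0.2588 | (3,6) | tMaxX 0.7040 tMaxY 2.6273 | tΔX 1.0353 tΔY 3.8637
    t=0.7040 [x] (2,6)
    t=1.7393 [x] (1,6)
    t=2.6273 [y] (1,5)
    t=2.7745 [x] (0,5) — stop
  → r_2 = 2.7745
beam 3: φ=45°, α=285°
  cosα=0.2588 sinα=-0.9659 | (3,6) | tMaxX 1.2364 tMaxY 0.7040 | tΔX 3.8637 tΔY 1.0353
    t=0.7040 [y] (3,5)
    t=1.2364 [x] (4,5)
    t=1.7393 [y] (4,4)
    t=2.7745 [y] (4,3) — stop
  → r_3 = 2.7745
beam 4: φ=135°, α=15°
  cosα=0.9659 sinα=0.2588 | (3,6) | tMaxX 0.3313 tMaxY 1.2364 | tΔX 1.0353 tΔY 3.8637
    t=0.3313 [x] (4,6)
    t=1.2364 [y] (4,7)
    t=1.3666 [x] (5,7)
    t=2.4018 [x] (6,7)
    t=3.4371 [x] (7,7) — stop
  → r_4 = 3.4371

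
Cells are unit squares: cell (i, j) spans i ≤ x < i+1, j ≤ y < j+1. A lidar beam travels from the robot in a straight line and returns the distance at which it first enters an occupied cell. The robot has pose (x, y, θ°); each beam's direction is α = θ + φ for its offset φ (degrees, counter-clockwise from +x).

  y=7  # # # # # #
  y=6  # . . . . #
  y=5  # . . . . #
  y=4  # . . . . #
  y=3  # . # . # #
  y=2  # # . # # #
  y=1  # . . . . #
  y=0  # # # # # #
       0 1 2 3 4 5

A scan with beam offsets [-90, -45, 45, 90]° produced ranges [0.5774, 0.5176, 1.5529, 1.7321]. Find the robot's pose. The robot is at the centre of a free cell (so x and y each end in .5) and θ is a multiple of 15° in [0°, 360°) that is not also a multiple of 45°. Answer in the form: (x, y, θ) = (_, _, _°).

(x, y, θ) = (2.5, 2.5, 210°)

Enumerate (i+0.5, j+0.5, θ) over the 19 free cells and 16 admissible headings. For each, cast all 4 beams and compare to the given ranges.
  (3.5, 3.5, 240°): beam 3 = 0.5176 ≠ 1.5529 ✗
  (3.5, 3.5, 300°): beam 3 = 0.5176 ≠ 1.5529 ✗
  (3.5, 5.5, 345°): beam 1 = 1.9319 ≠ 0.5774 ✗
  (1.5, 1.5, 15°): beam 1 = 0.5176 ≠ 0.5774 ✗
  (2.5, 1.5, 120°): beam 1 = 1.0000 ≠ 0.5774 ✗
  …
  (2.5, 2.5, 210°): r_1=0.5774, r_2=0.5176, r_3=1.5529, r_4=1.7321 — all match ✓
Unique over the lattice → pose = (2.5, 2.5, 210°).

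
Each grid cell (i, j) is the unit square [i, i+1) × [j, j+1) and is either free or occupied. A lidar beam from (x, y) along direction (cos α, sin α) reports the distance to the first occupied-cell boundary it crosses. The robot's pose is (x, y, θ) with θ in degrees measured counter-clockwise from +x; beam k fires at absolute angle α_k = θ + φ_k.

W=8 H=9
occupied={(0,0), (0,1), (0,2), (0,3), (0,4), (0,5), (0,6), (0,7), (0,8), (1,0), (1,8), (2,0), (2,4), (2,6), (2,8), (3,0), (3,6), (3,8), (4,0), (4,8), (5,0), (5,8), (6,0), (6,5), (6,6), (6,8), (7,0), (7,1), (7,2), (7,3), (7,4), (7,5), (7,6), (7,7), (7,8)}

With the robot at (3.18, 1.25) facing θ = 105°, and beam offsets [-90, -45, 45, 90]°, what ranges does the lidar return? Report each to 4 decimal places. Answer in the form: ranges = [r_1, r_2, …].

ranges = [3.9548, 5.6400, 2.5172, 0.9659]

beam 1: φ=-90°, α=15°
  dir = (cos 15°, sin 15°) = (0.9659, 0.2588); from cell (3,1)
  next x-line at t=0.8489, next y-line at t=2.8978; Δt_x=1.0353, Δt_y=3.8637
    x: enter (4,1) at t=0.8489
    x: enter (5,1) at t=1.8842
    y: enter (5,2) at t=2.8978
    x: enter (6,2) at t=2.9195
    x: enter (7,2) at t=3.9548 ← occupied
  → r_1 = 3.9548
beam 2: φ=-45°, α=60°
  dir = (cos 60°, sin 60°) = (0.5000, 0.8660); from cell (3,1)
  next x-line at t=1.6400, next y-line at t=0.8660; Δt_x=2.0000, Δt_y=1.1547
    y: enter (3,2) at t=0.8660
    x: enter (4,2) at t=1.6400
    y: enter (4,3) at t=2.0207
    y: enter (4,4) at t=3.1754
    x: enter (5,4) at t=3.6400
    y: enter (5,5) at t=4.3301
    y: enter (5,6) at t=5.4848
    x: enter (6,6) at t=5.6400 ← occupied
  → r_2 = 5.6400
beam 3: φ=45°, α=150°
  dir = (cos 150°, sin 150°) = (-0.8660, 0.5000); from cell (3,1)
  next x-line at t=0.2078, next y-line at t=1.5000; Δt_x=1.1547, Δt_y=2.0000
    x: enter (2,1) at t=0.2078
    x: enter (1,1) at t=1.3625
    y: enter (1,2) at t=1.5000
    x: enter (0,2) at t=2.5172 ← occupied
  → r_3 = 2.5172
beam 4: φ=90°, α=195°
  dir = (cos 195°, sin 195°) = (-0.9659, -0.2588); from cell (3,1)
  next x-line at t=0.1863, next y-line at t=0.9659; Δt_x=1.0353, Δt_y=3.8637
    x: enter (2,1) at t=0.1863
    y: enter (2,0) at t=0.9659 ← occupied
  → r_4 = 0.9659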